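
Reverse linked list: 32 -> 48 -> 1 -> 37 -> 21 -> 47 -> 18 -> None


Step 1: curr=32, set curr.next=prev(None) | reversed so far: 32
Step 2: curr=48, set curr.next=prev(32) | reversed so far: 48 -> 32
Step 3: curr=1, set curr.next=prev(48) | reversed so far: 1 -> 48 -> 32
Step 4: curr=37, set curr.next=prev(1) | reversed so far: 37 -> 1 -> 48 -> 32
Step 5: curr=21, set curr.next=prev(37) | reversed so far: 21 -> 37 -> 1 -> 48 -> 32
Step 6: curr=47, set curr.next=prev(21) | reversed so far: 47 -> 21 -> 37 -> 1 -> 48 -> 32
Step 7: curr=18, set curr.next=prev(47) | reversed so far: 18 -> 47 -> 21 -> 37 -> 1 -> 48 -> 32

18 -> 47 -> 21 -> 37 -> 1 -> 48 -> 32 -> None


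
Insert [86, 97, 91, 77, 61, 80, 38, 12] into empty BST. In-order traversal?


Insert 86: root
Insert 97: R from 86
Insert 91: R from 86 -> L from 97
Insert 77: L from 86
Insert 61: L from 86 -> L from 77
Insert 80: L from 86 -> R from 77
Insert 38: L from 86 -> L from 77 -> L from 61
Insert 12: L from 86 -> L from 77 -> L from 61 -> L from 38

In-order: [12, 38, 61, 77, 80, 86, 91, 97]


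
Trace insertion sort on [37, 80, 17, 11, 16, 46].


Initial: [37, 80, 17, 11, 16, 46]
Insert 80: [37, 80, 17, 11, 16, 46]
Insert 17: [17, 37, 80, 11, 16, 46]
Insert 11: [11, 17, 37, 80, 16, 46]
Insert 16: [11, 16, 17, 37, 80, 46]
Insert 46: [11, 16, 17, 37, 46, 80]

Sorted: [11, 16, 17, 37, 46, 80]


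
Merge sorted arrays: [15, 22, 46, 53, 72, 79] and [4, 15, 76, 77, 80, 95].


Take 4 from B
Take 15 from A
Take 15 from B
Take 22 from A
Take 46 from A
Take 53 from A
Take 72 from A
Take 76 from B
Take 77 from B
Take 79 from A

Merged: [4, 15, 15, 22, 46, 53, 72, 76, 77, 79, 80, 95]


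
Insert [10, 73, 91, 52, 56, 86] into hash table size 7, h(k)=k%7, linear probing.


Insert 10: h=3 -> slot 3
Insert 73: h=3, 1 probes -> slot 4
Insert 91: h=0 -> slot 0
Insert 52: h=3, 2 probes -> slot 5
Insert 56: h=0, 1 probes -> slot 1
Insert 86: h=2 -> slot 2

Table: [91, 56, 86, 10, 73, 52, None]


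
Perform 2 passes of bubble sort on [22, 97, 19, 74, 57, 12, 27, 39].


Initial: [22, 97, 19, 74, 57, 12, 27, 39]
Pass 1: [22, 19, 74, 57, 12, 27, 39, 97] (6 swaps)
Pass 2: [19, 22, 57, 12, 27, 39, 74, 97] (5 swaps)

After 2 passes: [19, 22, 57, 12, 27, 39, 74, 97]


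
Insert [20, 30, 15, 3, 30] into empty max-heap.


Insert 20: [20]
Insert 30: [30, 20]
Insert 15: [30, 20, 15]
Insert 3: [30, 20, 15, 3]
Insert 30: [30, 30, 15, 3, 20]

Final heap: [30, 30, 15, 3, 20]


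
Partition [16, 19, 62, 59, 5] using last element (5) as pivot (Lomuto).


Pivot: 5
Place pivot at 0: [5, 19, 62, 59, 16]

Partitioned: [5, 19, 62, 59, 16]


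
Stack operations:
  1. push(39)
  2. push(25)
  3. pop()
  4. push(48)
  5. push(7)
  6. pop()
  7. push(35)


push(39) -> [39]
push(25) -> [39, 25]
pop()->25, [39]
push(48) -> [39, 48]
push(7) -> [39, 48, 7]
pop()->7, [39, 48]
push(35) -> [39, 48, 35]

Final stack: [39, 48, 35]


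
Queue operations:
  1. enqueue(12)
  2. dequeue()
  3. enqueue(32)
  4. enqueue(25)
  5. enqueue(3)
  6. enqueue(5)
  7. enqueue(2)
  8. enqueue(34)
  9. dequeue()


enqueue(12) -> [12]
dequeue()->12, []
enqueue(32) -> [32]
enqueue(25) -> [32, 25]
enqueue(3) -> [32, 25, 3]
enqueue(5) -> [32, 25, 3, 5]
enqueue(2) -> [32, 25, 3, 5, 2]
enqueue(34) -> [32, 25, 3, 5, 2, 34]
dequeue()->32, [25, 3, 5, 2, 34]

Final queue: [25, 3, 5, 2, 34]


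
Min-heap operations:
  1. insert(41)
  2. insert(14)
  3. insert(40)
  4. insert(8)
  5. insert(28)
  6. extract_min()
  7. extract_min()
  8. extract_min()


insert(41) -> [41]
insert(14) -> [14, 41]
insert(40) -> [14, 41, 40]
insert(8) -> [8, 14, 40, 41]
insert(28) -> [8, 14, 40, 41, 28]
extract_min()->8, [14, 28, 40, 41]
extract_min()->14, [28, 41, 40]
extract_min()->28, [40, 41]

Final heap: [40, 41]


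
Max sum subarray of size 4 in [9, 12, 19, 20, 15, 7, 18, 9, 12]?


[0:4]: 60
[1:5]: 66
[2:6]: 61
[3:7]: 60
[4:8]: 49
[5:9]: 46

Max: 66 at [1:5]


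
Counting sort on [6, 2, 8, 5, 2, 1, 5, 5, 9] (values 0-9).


Input: [6, 2, 8, 5, 2, 1, 5, 5, 9]
Counts: [0, 1, 2, 0, 0, 3, 1, 0, 1, 1]

Sorted: [1, 2, 2, 5, 5, 5, 6, 8, 9]


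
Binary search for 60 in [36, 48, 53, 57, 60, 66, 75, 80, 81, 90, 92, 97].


Step 1: lo=0, hi=11, mid=5, val=66
Step 2: lo=0, hi=4, mid=2, val=53
Step 3: lo=3, hi=4, mid=3, val=57
Step 4: lo=4, hi=4, mid=4, val=60

Found at index 4


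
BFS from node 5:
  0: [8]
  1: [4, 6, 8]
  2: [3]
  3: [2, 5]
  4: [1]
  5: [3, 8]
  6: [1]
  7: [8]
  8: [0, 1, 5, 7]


Visit 5, enqueue [3, 8]
Visit 3, enqueue [2]
Visit 8, enqueue [0, 1, 7]
Visit 2, enqueue []
Visit 0, enqueue []
Visit 1, enqueue [4, 6]
Visit 7, enqueue []
Visit 4, enqueue []
Visit 6, enqueue []

BFS order: [5, 3, 8, 2, 0, 1, 7, 4, 6]


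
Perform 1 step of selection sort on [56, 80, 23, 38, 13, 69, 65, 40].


Initial: [56, 80, 23, 38, 13, 69, 65, 40]
Step 1: min=13 at 4
  Swap: [13, 80, 23, 38, 56, 69, 65, 40]

After 1 step: [13, 80, 23, 38, 56, 69, 65, 40]


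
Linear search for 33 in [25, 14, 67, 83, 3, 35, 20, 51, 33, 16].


i=0: 25!=33
i=1: 14!=33
i=2: 67!=33
i=3: 83!=33
i=4: 3!=33
i=5: 35!=33
i=6: 20!=33
i=7: 51!=33
i=8: 33==33 found!

Found at 8, 9 comps


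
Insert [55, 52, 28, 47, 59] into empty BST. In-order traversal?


Insert 55: root
Insert 52: L from 55
Insert 28: L from 55 -> L from 52
Insert 47: L from 55 -> L from 52 -> R from 28
Insert 59: R from 55

In-order: [28, 47, 52, 55, 59]


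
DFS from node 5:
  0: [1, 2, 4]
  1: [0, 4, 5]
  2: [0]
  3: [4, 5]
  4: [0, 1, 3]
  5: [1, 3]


Visit 5, push [3, 1]
Visit 1, push [4, 0]
Visit 0, push [4, 2]
Visit 2, push []
Visit 4, push [3]
Visit 3, push []

DFS order: [5, 1, 0, 2, 4, 3]


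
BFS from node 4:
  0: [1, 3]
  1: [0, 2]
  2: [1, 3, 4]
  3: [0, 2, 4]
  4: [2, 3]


Visit 4, enqueue [2, 3]
Visit 2, enqueue [1]
Visit 3, enqueue [0]
Visit 1, enqueue []
Visit 0, enqueue []

BFS order: [4, 2, 3, 1, 0]


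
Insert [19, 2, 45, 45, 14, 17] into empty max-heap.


Insert 19: [19]
Insert 2: [19, 2]
Insert 45: [45, 2, 19]
Insert 45: [45, 45, 19, 2]
Insert 14: [45, 45, 19, 2, 14]
Insert 17: [45, 45, 19, 2, 14, 17]

Final heap: [45, 45, 19, 2, 14, 17]


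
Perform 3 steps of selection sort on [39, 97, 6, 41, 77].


Initial: [39, 97, 6, 41, 77]
Step 1: min=6 at 2
  Swap: [6, 97, 39, 41, 77]
Step 2: min=39 at 2
  Swap: [6, 39, 97, 41, 77]
Step 3: min=41 at 3
  Swap: [6, 39, 41, 97, 77]

After 3 steps: [6, 39, 41, 97, 77]


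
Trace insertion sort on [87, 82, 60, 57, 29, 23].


Initial: [87, 82, 60, 57, 29, 23]
Insert 82: [82, 87, 60, 57, 29, 23]
Insert 60: [60, 82, 87, 57, 29, 23]
Insert 57: [57, 60, 82, 87, 29, 23]
Insert 29: [29, 57, 60, 82, 87, 23]
Insert 23: [23, 29, 57, 60, 82, 87]

Sorted: [23, 29, 57, 60, 82, 87]


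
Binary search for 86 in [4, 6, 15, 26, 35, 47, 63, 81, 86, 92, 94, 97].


Step 1: lo=0, hi=11, mid=5, val=47
Step 2: lo=6, hi=11, mid=8, val=86

Found at index 8


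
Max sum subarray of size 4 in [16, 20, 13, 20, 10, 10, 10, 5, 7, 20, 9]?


[0:4]: 69
[1:5]: 63
[2:6]: 53
[3:7]: 50
[4:8]: 35
[5:9]: 32
[6:10]: 42
[7:11]: 41

Max: 69 at [0:4]


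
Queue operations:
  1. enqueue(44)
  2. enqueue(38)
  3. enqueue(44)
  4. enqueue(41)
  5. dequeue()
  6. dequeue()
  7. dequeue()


enqueue(44) -> [44]
enqueue(38) -> [44, 38]
enqueue(44) -> [44, 38, 44]
enqueue(41) -> [44, 38, 44, 41]
dequeue()->44, [38, 44, 41]
dequeue()->38, [44, 41]
dequeue()->44, [41]

Final queue: [41]


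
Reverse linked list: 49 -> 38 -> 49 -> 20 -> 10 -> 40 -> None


Step 1: curr=49, set curr.next=prev(None) | reversed so far: 49
Step 2: curr=38, set curr.next=prev(49) | reversed so far: 38 -> 49
Step 3: curr=49, set curr.next=prev(38) | reversed so far: 49 -> 38 -> 49
Step 4: curr=20, set curr.next=prev(49) | reversed so far: 20 -> 49 -> 38 -> 49
Step 5: curr=10, set curr.next=prev(20) | reversed so far: 10 -> 20 -> 49 -> 38 -> 49
Step 6: curr=40, set curr.next=prev(10) | reversed so far: 40 -> 10 -> 20 -> 49 -> 38 -> 49

40 -> 10 -> 20 -> 49 -> 38 -> 49 -> None


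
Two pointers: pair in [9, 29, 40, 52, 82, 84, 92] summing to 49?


lo=0(9)+hi=6(92)=101
lo=0(9)+hi=5(84)=93
lo=0(9)+hi=4(82)=91
lo=0(9)+hi=3(52)=61
lo=0(9)+hi=2(40)=49

Yes: 9+40=49


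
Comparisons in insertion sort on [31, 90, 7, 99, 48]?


Algorithm: insertion sort
Input: [31, 90, 7, 99, 48]
Sorted: [7, 31, 48, 90, 99]

7


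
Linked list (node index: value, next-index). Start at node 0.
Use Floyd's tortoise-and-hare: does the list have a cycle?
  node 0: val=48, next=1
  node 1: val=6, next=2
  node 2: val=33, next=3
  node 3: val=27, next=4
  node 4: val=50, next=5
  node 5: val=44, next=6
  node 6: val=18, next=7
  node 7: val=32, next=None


Floyd's tortoise (slow, +1) and hare (fast, +2):
  init: slow=0, fast=0
  step 1: slow=1, fast=2
  step 2: slow=2, fast=4
  step 3: slow=3, fast=6
  step 4: fast 6->7->None, no cycle

Cycle: no


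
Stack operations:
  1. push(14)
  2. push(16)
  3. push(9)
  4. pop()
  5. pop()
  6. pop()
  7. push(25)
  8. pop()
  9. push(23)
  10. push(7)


push(14) -> [14]
push(16) -> [14, 16]
push(9) -> [14, 16, 9]
pop()->9, [14, 16]
pop()->16, [14]
pop()->14, []
push(25) -> [25]
pop()->25, []
push(23) -> [23]
push(7) -> [23, 7]

Final stack: [23, 7]


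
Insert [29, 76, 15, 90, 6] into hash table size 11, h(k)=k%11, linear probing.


Insert 29: h=7 -> slot 7
Insert 76: h=10 -> slot 10
Insert 15: h=4 -> slot 4
Insert 90: h=2 -> slot 2
Insert 6: h=6 -> slot 6

Table: [None, None, 90, None, 15, None, 6, 29, None, None, 76]


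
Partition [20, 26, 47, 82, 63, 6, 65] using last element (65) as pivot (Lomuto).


Pivot: 65
  20 <= 65: advance i (no swap)
  26 <= 65: advance i (no swap)
  47 <= 65: advance i (no swap)
  63 <= 65: swap -> [20, 26, 47, 63, 82, 6, 65]
  6 <= 65: swap -> [20, 26, 47, 63, 6, 82, 65]
Place pivot at 5: [20, 26, 47, 63, 6, 65, 82]

Partitioned: [20, 26, 47, 63, 6, 65, 82]


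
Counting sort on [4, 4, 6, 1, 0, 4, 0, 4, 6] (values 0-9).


Input: [4, 4, 6, 1, 0, 4, 0, 4, 6]
Counts: [2, 1, 0, 0, 4, 0, 2, 0, 0, 0]

Sorted: [0, 0, 1, 4, 4, 4, 4, 6, 6]


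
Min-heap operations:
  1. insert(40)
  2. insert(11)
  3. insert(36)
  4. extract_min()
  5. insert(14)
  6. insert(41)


insert(40) -> [40]
insert(11) -> [11, 40]
insert(36) -> [11, 40, 36]
extract_min()->11, [36, 40]
insert(14) -> [14, 40, 36]
insert(41) -> [14, 40, 36, 41]

Final heap: [14, 40, 36, 41]


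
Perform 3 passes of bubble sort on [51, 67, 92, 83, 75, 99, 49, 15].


Initial: [51, 67, 92, 83, 75, 99, 49, 15]
Pass 1: [51, 67, 83, 75, 92, 49, 15, 99] (4 swaps)
Pass 2: [51, 67, 75, 83, 49, 15, 92, 99] (3 swaps)
Pass 3: [51, 67, 75, 49, 15, 83, 92, 99] (2 swaps)

After 3 passes: [51, 67, 75, 49, 15, 83, 92, 99]


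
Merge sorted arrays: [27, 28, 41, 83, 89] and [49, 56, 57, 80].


Take 27 from A
Take 28 from A
Take 41 from A
Take 49 from B
Take 56 from B
Take 57 from B
Take 80 from B

Merged: [27, 28, 41, 49, 56, 57, 80, 83, 89]


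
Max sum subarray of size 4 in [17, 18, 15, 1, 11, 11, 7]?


[0:4]: 51
[1:5]: 45
[2:6]: 38
[3:7]: 30

Max: 51 at [0:4]


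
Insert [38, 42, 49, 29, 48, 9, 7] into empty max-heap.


Insert 38: [38]
Insert 42: [42, 38]
Insert 49: [49, 38, 42]
Insert 29: [49, 38, 42, 29]
Insert 48: [49, 48, 42, 29, 38]
Insert 9: [49, 48, 42, 29, 38, 9]
Insert 7: [49, 48, 42, 29, 38, 9, 7]

Final heap: [49, 48, 42, 29, 38, 9, 7]


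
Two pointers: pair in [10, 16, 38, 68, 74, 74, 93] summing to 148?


lo=0(10)+hi=6(93)=103
lo=1(16)+hi=6(93)=109
lo=2(38)+hi=6(93)=131
lo=3(68)+hi=6(93)=161
lo=3(68)+hi=5(74)=142
lo=4(74)+hi=5(74)=148

Yes: 74+74=148


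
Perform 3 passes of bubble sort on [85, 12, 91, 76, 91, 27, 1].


Initial: [85, 12, 91, 76, 91, 27, 1]
Pass 1: [12, 85, 76, 91, 27, 1, 91] (4 swaps)
Pass 2: [12, 76, 85, 27, 1, 91, 91] (3 swaps)
Pass 3: [12, 76, 27, 1, 85, 91, 91] (2 swaps)

After 3 passes: [12, 76, 27, 1, 85, 91, 91]


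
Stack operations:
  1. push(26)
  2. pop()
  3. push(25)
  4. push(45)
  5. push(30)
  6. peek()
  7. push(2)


push(26) -> [26]
pop()->26, []
push(25) -> [25]
push(45) -> [25, 45]
push(30) -> [25, 45, 30]
peek()->30
push(2) -> [25, 45, 30, 2]

Final stack: [25, 45, 30, 2]


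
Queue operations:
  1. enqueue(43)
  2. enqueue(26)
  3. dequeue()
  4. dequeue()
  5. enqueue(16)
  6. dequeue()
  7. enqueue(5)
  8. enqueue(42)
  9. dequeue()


enqueue(43) -> [43]
enqueue(26) -> [43, 26]
dequeue()->43, [26]
dequeue()->26, []
enqueue(16) -> [16]
dequeue()->16, []
enqueue(5) -> [5]
enqueue(42) -> [5, 42]
dequeue()->5, [42]

Final queue: [42]


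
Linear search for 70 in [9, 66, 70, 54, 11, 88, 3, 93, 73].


i=0: 9!=70
i=1: 66!=70
i=2: 70==70 found!

Found at 2, 3 comps


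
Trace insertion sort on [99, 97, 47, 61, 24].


Initial: [99, 97, 47, 61, 24]
Insert 97: [97, 99, 47, 61, 24]
Insert 47: [47, 97, 99, 61, 24]
Insert 61: [47, 61, 97, 99, 24]
Insert 24: [24, 47, 61, 97, 99]

Sorted: [24, 47, 61, 97, 99]


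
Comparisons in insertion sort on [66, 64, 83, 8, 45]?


Algorithm: insertion sort
Input: [66, 64, 83, 8, 45]
Sorted: [8, 45, 64, 66, 83]

9


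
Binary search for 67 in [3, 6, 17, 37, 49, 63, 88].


Step 1: lo=0, hi=6, mid=3, val=37
Step 2: lo=4, hi=6, mid=5, val=63
Step 3: lo=6, hi=6, mid=6, val=88

Not found


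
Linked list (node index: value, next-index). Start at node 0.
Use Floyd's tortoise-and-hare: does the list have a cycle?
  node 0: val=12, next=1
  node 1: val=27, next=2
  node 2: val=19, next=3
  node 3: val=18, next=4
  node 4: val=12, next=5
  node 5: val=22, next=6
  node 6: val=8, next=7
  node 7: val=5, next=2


Floyd's tortoise (slow, +1) and hare (fast, +2):
  init: slow=0, fast=0
  step 1: slow=1, fast=2
  step 2: slow=2, fast=4
  step 3: slow=3, fast=6
  step 4: slow=4, fast=2
  step 5: slow=5, fast=4
  step 6: slow=6, fast=6
  slow == fast at node 6: cycle detected

Cycle: yes


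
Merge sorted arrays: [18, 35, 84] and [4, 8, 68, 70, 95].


Take 4 from B
Take 8 from B
Take 18 from A
Take 35 from A
Take 68 from B
Take 70 from B
Take 84 from A

Merged: [4, 8, 18, 35, 68, 70, 84, 95]


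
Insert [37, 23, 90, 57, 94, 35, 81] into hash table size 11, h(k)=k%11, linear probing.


Insert 37: h=4 -> slot 4
Insert 23: h=1 -> slot 1
Insert 90: h=2 -> slot 2
Insert 57: h=2, 1 probes -> slot 3
Insert 94: h=6 -> slot 6
Insert 35: h=2, 3 probes -> slot 5
Insert 81: h=4, 3 probes -> slot 7

Table: [None, 23, 90, 57, 37, 35, 94, 81, None, None, None]


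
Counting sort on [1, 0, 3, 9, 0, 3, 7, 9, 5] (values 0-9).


Input: [1, 0, 3, 9, 0, 3, 7, 9, 5]
Counts: [2, 1, 0, 2, 0, 1, 0, 1, 0, 2]

Sorted: [0, 0, 1, 3, 3, 5, 7, 9, 9]


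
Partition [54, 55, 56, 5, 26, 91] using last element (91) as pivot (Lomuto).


Pivot: 91
  54 <= 91: advance i (no swap)
  55 <= 91: advance i (no swap)
  56 <= 91: advance i (no swap)
  5 <= 91: advance i (no swap)
  26 <= 91: advance i (no swap)
Place pivot at 5: [54, 55, 56, 5, 26, 91]

Partitioned: [54, 55, 56, 5, 26, 91]


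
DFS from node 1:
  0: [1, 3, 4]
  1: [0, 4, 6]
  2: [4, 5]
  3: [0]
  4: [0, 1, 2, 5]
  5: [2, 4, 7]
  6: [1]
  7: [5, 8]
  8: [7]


Visit 1, push [6, 4, 0]
Visit 0, push [4, 3]
Visit 3, push []
Visit 4, push [5, 2]
Visit 2, push [5]
Visit 5, push [7]
Visit 7, push [8]
Visit 8, push []
Visit 6, push []

DFS order: [1, 0, 3, 4, 2, 5, 7, 8, 6]


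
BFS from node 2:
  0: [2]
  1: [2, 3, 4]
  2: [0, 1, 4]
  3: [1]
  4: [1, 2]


Visit 2, enqueue [0, 1, 4]
Visit 0, enqueue []
Visit 1, enqueue [3]
Visit 4, enqueue []
Visit 3, enqueue []

BFS order: [2, 0, 1, 4, 3]


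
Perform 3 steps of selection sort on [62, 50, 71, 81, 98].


Initial: [62, 50, 71, 81, 98]
Step 1: min=50 at 1
  Swap: [50, 62, 71, 81, 98]
Step 2: min=62 at 1
  Swap: [50, 62, 71, 81, 98]
Step 3: min=71 at 2
  Swap: [50, 62, 71, 81, 98]

After 3 steps: [50, 62, 71, 81, 98]


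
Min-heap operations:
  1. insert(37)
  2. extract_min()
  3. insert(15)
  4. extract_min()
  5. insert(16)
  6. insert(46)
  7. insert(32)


insert(37) -> [37]
extract_min()->37, []
insert(15) -> [15]
extract_min()->15, []
insert(16) -> [16]
insert(46) -> [16, 46]
insert(32) -> [16, 46, 32]

Final heap: [16, 46, 32]


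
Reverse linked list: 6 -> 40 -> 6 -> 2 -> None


Step 1: curr=6, set curr.next=prev(None) | reversed so far: 6
Step 2: curr=40, set curr.next=prev(6) | reversed so far: 40 -> 6
Step 3: curr=6, set curr.next=prev(40) | reversed so far: 6 -> 40 -> 6
Step 4: curr=2, set curr.next=prev(6) | reversed so far: 2 -> 6 -> 40 -> 6

2 -> 6 -> 40 -> 6 -> None


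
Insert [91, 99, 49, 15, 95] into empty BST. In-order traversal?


Insert 91: root
Insert 99: R from 91
Insert 49: L from 91
Insert 15: L from 91 -> L from 49
Insert 95: R from 91 -> L from 99

In-order: [15, 49, 91, 95, 99]


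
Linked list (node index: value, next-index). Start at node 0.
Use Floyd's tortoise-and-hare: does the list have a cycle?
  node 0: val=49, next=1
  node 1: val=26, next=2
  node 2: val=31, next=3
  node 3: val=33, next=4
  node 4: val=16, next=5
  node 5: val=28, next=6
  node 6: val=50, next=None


Floyd's tortoise (slow, +1) and hare (fast, +2):
  init: slow=0, fast=0
  step 1: slow=1, fast=2
  step 2: slow=2, fast=4
  step 3: slow=3, fast=6
  step 4: fast -> None, no cycle

Cycle: no


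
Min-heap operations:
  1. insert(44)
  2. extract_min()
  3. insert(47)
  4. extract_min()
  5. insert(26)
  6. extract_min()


insert(44) -> [44]
extract_min()->44, []
insert(47) -> [47]
extract_min()->47, []
insert(26) -> [26]
extract_min()->26, []

Final heap: []


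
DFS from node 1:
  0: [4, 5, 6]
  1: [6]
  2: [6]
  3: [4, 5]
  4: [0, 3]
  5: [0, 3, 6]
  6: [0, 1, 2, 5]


Visit 1, push [6]
Visit 6, push [5, 2, 0]
Visit 0, push [5, 4]
Visit 4, push [3]
Visit 3, push [5]
Visit 5, push []
Visit 2, push []

DFS order: [1, 6, 0, 4, 3, 5, 2]


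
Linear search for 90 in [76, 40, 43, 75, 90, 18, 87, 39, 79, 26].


i=0: 76!=90
i=1: 40!=90
i=2: 43!=90
i=3: 75!=90
i=4: 90==90 found!

Found at 4, 5 comps


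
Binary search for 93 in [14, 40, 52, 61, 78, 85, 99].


Step 1: lo=0, hi=6, mid=3, val=61
Step 2: lo=4, hi=6, mid=5, val=85
Step 3: lo=6, hi=6, mid=6, val=99

Not found


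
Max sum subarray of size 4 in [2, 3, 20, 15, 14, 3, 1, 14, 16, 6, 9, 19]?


[0:4]: 40
[1:5]: 52
[2:6]: 52
[3:7]: 33
[4:8]: 32
[5:9]: 34
[6:10]: 37
[7:11]: 45
[8:12]: 50

Max: 52 at [1:5]


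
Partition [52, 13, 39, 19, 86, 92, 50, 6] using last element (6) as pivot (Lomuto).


Pivot: 6
Place pivot at 0: [6, 13, 39, 19, 86, 92, 50, 52]

Partitioned: [6, 13, 39, 19, 86, 92, 50, 52]


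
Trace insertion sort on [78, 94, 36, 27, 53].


Initial: [78, 94, 36, 27, 53]
Insert 94: [78, 94, 36, 27, 53]
Insert 36: [36, 78, 94, 27, 53]
Insert 27: [27, 36, 78, 94, 53]
Insert 53: [27, 36, 53, 78, 94]

Sorted: [27, 36, 53, 78, 94]


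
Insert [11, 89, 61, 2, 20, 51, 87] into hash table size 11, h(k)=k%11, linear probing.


Insert 11: h=0 -> slot 0
Insert 89: h=1 -> slot 1
Insert 61: h=6 -> slot 6
Insert 2: h=2 -> slot 2
Insert 20: h=9 -> slot 9
Insert 51: h=7 -> slot 7
Insert 87: h=10 -> slot 10

Table: [11, 89, 2, None, None, None, 61, 51, None, 20, 87]


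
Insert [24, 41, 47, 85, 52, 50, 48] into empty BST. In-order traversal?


Insert 24: root
Insert 41: R from 24
Insert 47: R from 24 -> R from 41
Insert 85: R from 24 -> R from 41 -> R from 47
Insert 52: R from 24 -> R from 41 -> R from 47 -> L from 85
Insert 50: R from 24 -> R from 41 -> R from 47 -> L from 85 -> L from 52
Insert 48: R from 24 -> R from 41 -> R from 47 -> L from 85 -> L from 52 -> L from 50

In-order: [24, 41, 47, 48, 50, 52, 85]


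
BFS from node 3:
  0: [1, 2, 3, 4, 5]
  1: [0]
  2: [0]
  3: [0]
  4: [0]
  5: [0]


Visit 3, enqueue [0]
Visit 0, enqueue [1, 2, 4, 5]
Visit 1, enqueue []
Visit 2, enqueue []
Visit 4, enqueue []
Visit 5, enqueue []

BFS order: [3, 0, 1, 2, 4, 5]


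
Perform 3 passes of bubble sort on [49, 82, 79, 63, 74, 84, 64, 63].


Initial: [49, 82, 79, 63, 74, 84, 64, 63]
Pass 1: [49, 79, 63, 74, 82, 64, 63, 84] (5 swaps)
Pass 2: [49, 63, 74, 79, 64, 63, 82, 84] (4 swaps)
Pass 3: [49, 63, 74, 64, 63, 79, 82, 84] (2 swaps)

After 3 passes: [49, 63, 74, 64, 63, 79, 82, 84]


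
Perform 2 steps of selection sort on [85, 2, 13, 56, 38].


Initial: [85, 2, 13, 56, 38]
Step 1: min=2 at 1
  Swap: [2, 85, 13, 56, 38]
Step 2: min=13 at 2
  Swap: [2, 13, 85, 56, 38]

After 2 steps: [2, 13, 85, 56, 38]


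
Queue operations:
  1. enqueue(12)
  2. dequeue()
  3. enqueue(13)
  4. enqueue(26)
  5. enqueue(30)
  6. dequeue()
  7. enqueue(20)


enqueue(12) -> [12]
dequeue()->12, []
enqueue(13) -> [13]
enqueue(26) -> [13, 26]
enqueue(30) -> [13, 26, 30]
dequeue()->13, [26, 30]
enqueue(20) -> [26, 30, 20]

Final queue: [26, 30, 20]


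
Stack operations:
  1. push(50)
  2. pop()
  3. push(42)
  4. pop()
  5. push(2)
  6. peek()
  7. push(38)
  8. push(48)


push(50) -> [50]
pop()->50, []
push(42) -> [42]
pop()->42, []
push(2) -> [2]
peek()->2
push(38) -> [2, 38]
push(48) -> [2, 38, 48]

Final stack: [2, 38, 48]


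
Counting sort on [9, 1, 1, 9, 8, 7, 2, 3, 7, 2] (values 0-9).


Input: [9, 1, 1, 9, 8, 7, 2, 3, 7, 2]
Counts: [0, 2, 2, 1, 0, 0, 0, 2, 1, 2]

Sorted: [1, 1, 2, 2, 3, 7, 7, 8, 9, 9]


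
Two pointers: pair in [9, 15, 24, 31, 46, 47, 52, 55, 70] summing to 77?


lo=0(9)+hi=8(70)=79
lo=0(9)+hi=7(55)=64
lo=1(15)+hi=7(55)=70
lo=2(24)+hi=7(55)=79
lo=2(24)+hi=6(52)=76
lo=3(31)+hi=6(52)=83
lo=3(31)+hi=5(47)=78
lo=3(31)+hi=4(46)=77

Yes: 31+46=77


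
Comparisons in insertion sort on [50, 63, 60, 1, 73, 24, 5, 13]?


Algorithm: insertion sort
Input: [50, 63, 60, 1, 73, 24, 5, 13]
Sorted: [1, 5, 13, 24, 50, 60, 63, 73]

24


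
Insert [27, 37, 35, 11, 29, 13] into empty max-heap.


Insert 27: [27]
Insert 37: [37, 27]
Insert 35: [37, 27, 35]
Insert 11: [37, 27, 35, 11]
Insert 29: [37, 29, 35, 11, 27]
Insert 13: [37, 29, 35, 11, 27, 13]

Final heap: [37, 29, 35, 11, 27, 13]


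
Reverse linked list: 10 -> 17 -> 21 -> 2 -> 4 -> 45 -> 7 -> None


Step 1: curr=10, set curr.next=prev(None) | reversed so far: 10
Step 2: curr=17, set curr.next=prev(10) | reversed so far: 17 -> 10
Step 3: curr=21, set curr.next=prev(17) | reversed so far: 21 -> 17 -> 10
Step 4: curr=2, set curr.next=prev(21) | reversed so far: 2 -> 21 -> 17 -> 10
Step 5: curr=4, set curr.next=prev(2) | reversed so far: 4 -> 2 -> 21 -> 17 -> 10
Step 6: curr=45, set curr.next=prev(4) | reversed so far: 45 -> 4 -> 2 -> 21 -> 17 -> 10
Step 7: curr=7, set curr.next=prev(45) | reversed so far: 7 -> 45 -> 4 -> 2 -> 21 -> 17 -> 10

7 -> 45 -> 4 -> 2 -> 21 -> 17 -> 10 -> None


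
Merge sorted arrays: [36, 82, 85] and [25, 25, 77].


Take 25 from B
Take 25 from B
Take 36 from A
Take 77 from B

Merged: [25, 25, 36, 77, 82, 85]


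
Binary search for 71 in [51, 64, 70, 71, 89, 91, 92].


Step 1: lo=0, hi=6, mid=3, val=71

Found at index 3


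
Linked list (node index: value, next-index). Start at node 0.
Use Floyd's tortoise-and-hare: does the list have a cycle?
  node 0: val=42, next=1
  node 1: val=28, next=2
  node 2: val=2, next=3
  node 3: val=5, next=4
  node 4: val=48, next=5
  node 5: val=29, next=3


Floyd's tortoise (slow, +1) and hare (fast, +2):
  init: slow=0, fast=0
  step 1: slow=1, fast=2
  step 2: slow=2, fast=4
  step 3: slow=3, fast=3
  slow == fast at node 3: cycle detected

Cycle: yes


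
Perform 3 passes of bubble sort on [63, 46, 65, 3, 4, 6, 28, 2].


Initial: [63, 46, 65, 3, 4, 6, 28, 2]
Pass 1: [46, 63, 3, 4, 6, 28, 2, 65] (6 swaps)
Pass 2: [46, 3, 4, 6, 28, 2, 63, 65] (5 swaps)
Pass 3: [3, 4, 6, 28, 2, 46, 63, 65] (5 swaps)

After 3 passes: [3, 4, 6, 28, 2, 46, 63, 65]


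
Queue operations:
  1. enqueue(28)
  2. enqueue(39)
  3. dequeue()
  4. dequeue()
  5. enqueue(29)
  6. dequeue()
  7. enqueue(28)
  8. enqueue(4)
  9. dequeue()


enqueue(28) -> [28]
enqueue(39) -> [28, 39]
dequeue()->28, [39]
dequeue()->39, []
enqueue(29) -> [29]
dequeue()->29, []
enqueue(28) -> [28]
enqueue(4) -> [28, 4]
dequeue()->28, [4]

Final queue: [4]


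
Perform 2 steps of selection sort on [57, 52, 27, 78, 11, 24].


Initial: [57, 52, 27, 78, 11, 24]
Step 1: min=11 at 4
  Swap: [11, 52, 27, 78, 57, 24]
Step 2: min=24 at 5
  Swap: [11, 24, 27, 78, 57, 52]

After 2 steps: [11, 24, 27, 78, 57, 52]


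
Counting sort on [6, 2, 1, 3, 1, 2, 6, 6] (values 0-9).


Input: [6, 2, 1, 3, 1, 2, 6, 6]
Counts: [0, 2, 2, 1, 0, 0, 3, 0, 0, 0]

Sorted: [1, 1, 2, 2, 3, 6, 6, 6]


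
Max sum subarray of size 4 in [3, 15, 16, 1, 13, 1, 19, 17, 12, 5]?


[0:4]: 35
[1:5]: 45
[2:6]: 31
[3:7]: 34
[4:8]: 50
[5:9]: 49
[6:10]: 53

Max: 53 at [6:10]


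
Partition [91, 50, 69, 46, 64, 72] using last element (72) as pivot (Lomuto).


Pivot: 72
  50 <= 72: swap -> [50, 91, 69, 46, 64, 72]
  69 <= 72: swap -> [50, 69, 91, 46, 64, 72]
  46 <= 72: swap -> [50, 69, 46, 91, 64, 72]
  64 <= 72: swap -> [50, 69, 46, 64, 91, 72]
Place pivot at 4: [50, 69, 46, 64, 72, 91]

Partitioned: [50, 69, 46, 64, 72, 91]


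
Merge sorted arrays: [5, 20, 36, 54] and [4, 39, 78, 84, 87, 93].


Take 4 from B
Take 5 from A
Take 20 from A
Take 36 from A
Take 39 from B
Take 54 from A

Merged: [4, 5, 20, 36, 39, 54, 78, 84, 87, 93]


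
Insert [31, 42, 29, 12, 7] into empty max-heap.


Insert 31: [31]
Insert 42: [42, 31]
Insert 29: [42, 31, 29]
Insert 12: [42, 31, 29, 12]
Insert 7: [42, 31, 29, 12, 7]

Final heap: [42, 31, 29, 12, 7]


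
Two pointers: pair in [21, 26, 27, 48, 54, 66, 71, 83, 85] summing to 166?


lo=0(21)+hi=8(85)=106
lo=1(26)+hi=8(85)=111
lo=2(27)+hi=8(85)=112
lo=3(48)+hi=8(85)=133
lo=4(54)+hi=8(85)=139
lo=5(66)+hi=8(85)=151
lo=6(71)+hi=8(85)=156
lo=7(83)+hi=8(85)=168

No pair found


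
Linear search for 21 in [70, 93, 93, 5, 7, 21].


i=0: 70!=21
i=1: 93!=21
i=2: 93!=21
i=3: 5!=21
i=4: 7!=21
i=5: 21==21 found!

Found at 5, 6 comps


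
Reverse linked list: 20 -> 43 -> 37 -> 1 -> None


Step 1: curr=20, set curr.next=prev(None) | reversed so far: 20
Step 2: curr=43, set curr.next=prev(20) | reversed so far: 43 -> 20
Step 3: curr=37, set curr.next=prev(43) | reversed so far: 37 -> 43 -> 20
Step 4: curr=1, set curr.next=prev(37) | reversed so far: 1 -> 37 -> 43 -> 20

1 -> 37 -> 43 -> 20 -> None


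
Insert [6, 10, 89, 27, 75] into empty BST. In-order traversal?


Insert 6: root
Insert 10: R from 6
Insert 89: R from 6 -> R from 10
Insert 27: R from 6 -> R from 10 -> L from 89
Insert 75: R from 6 -> R from 10 -> L from 89 -> R from 27

In-order: [6, 10, 27, 75, 89]


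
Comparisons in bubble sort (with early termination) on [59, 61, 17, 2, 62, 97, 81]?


Algorithm: bubble sort (with early termination)
Input: [59, 61, 17, 2, 62, 97, 81]
Sorted: [2, 17, 59, 61, 62, 81, 97]

18


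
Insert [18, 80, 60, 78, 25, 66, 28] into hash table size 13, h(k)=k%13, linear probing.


Insert 18: h=5 -> slot 5
Insert 80: h=2 -> slot 2
Insert 60: h=8 -> slot 8
Insert 78: h=0 -> slot 0
Insert 25: h=12 -> slot 12
Insert 66: h=1 -> slot 1
Insert 28: h=2, 1 probes -> slot 3

Table: [78, 66, 80, 28, None, 18, None, None, 60, None, None, None, 25]


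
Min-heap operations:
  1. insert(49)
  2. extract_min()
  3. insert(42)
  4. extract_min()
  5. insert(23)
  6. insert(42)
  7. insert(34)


insert(49) -> [49]
extract_min()->49, []
insert(42) -> [42]
extract_min()->42, []
insert(23) -> [23]
insert(42) -> [23, 42]
insert(34) -> [23, 42, 34]

Final heap: [23, 42, 34]


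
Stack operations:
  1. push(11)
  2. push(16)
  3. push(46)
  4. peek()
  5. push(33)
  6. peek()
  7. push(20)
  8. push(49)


push(11) -> [11]
push(16) -> [11, 16]
push(46) -> [11, 16, 46]
peek()->46
push(33) -> [11, 16, 46, 33]
peek()->33
push(20) -> [11, 16, 46, 33, 20]
push(49) -> [11, 16, 46, 33, 20, 49]

Final stack: [11, 16, 46, 33, 20, 49]


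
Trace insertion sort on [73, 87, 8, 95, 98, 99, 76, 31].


Initial: [73, 87, 8, 95, 98, 99, 76, 31]
Insert 87: [73, 87, 8, 95, 98, 99, 76, 31]
Insert 8: [8, 73, 87, 95, 98, 99, 76, 31]
Insert 95: [8, 73, 87, 95, 98, 99, 76, 31]
Insert 98: [8, 73, 87, 95, 98, 99, 76, 31]
Insert 99: [8, 73, 87, 95, 98, 99, 76, 31]
Insert 76: [8, 73, 76, 87, 95, 98, 99, 31]
Insert 31: [8, 31, 73, 76, 87, 95, 98, 99]

Sorted: [8, 31, 73, 76, 87, 95, 98, 99]


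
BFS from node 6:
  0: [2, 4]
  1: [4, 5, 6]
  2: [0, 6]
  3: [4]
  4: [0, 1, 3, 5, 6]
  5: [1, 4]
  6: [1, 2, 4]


Visit 6, enqueue [1, 2, 4]
Visit 1, enqueue [5]
Visit 2, enqueue [0]
Visit 4, enqueue [3]
Visit 5, enqueue []
Visit 0, enqueue []
Visit 3, enqueue []

BFS order: [6, 1, 2, 4, 5, 0, 3]


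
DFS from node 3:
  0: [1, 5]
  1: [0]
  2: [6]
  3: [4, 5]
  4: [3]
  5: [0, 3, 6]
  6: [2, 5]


Visit 3, push [5, 4]
Visit 4, push []
Visit 5, push [6, 0]
Visit 0, push [1]
Visit 1, push []
Visit 6, push [2]
Visit 2, push []

DFS order: [3, 4, 5, 0, 1, 6, 2]


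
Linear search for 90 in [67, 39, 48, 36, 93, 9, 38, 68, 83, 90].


i=0: 67!=90
i=1: 39!=90
i=2: 48!=90
i=3: 36!=90
i=4: 93!=90
i=5: 9!=90
i=6: 38!=90
i=7: 68!=90
i=8: 83!=90
i=9: 90==90 found!

Found at 9, 10 comps


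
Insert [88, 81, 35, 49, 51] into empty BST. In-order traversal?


Insert 88: root
Insert 81: L from 88
Insert 35: L from 88 -> L from 81
Insert 49: L from 88 -> L from 81 -> R from 35
Insert 51: L from 88 -> L from 81 -> R from 35 -> R from 49

In-order: [35, 49, 51, 81, 88]


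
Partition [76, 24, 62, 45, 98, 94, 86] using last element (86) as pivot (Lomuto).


Pivot: 86
  76 <= 86: advance i (no swap)
  24 <= 86: advance i (no swap)
  62 <= 86: advance i (no swap)
  45 <= 86: advance i (no swap)
Place pivot at 4: [76, 24, 62, 45, 86, 94, 98]

Partitioned: [76, 24, 62, 45, 86, 94, 98]


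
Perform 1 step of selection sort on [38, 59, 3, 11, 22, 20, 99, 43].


Initial: [38, 59, 3, 11, 22, 20, 99, 43]
Step 1: min=3 at 2
  Swap: [3, 59, 38, 11, 22, 20, 99, 43]

After 1 step: [3, 59, 38, 11, 22, 20, 99, 43]


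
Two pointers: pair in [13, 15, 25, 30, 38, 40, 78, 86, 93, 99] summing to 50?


lo=0(13)+hi=9(99)=112
lo=0(13)+hi=8(93)=106
lo=0(13)+hi=7(86)=99
lo=0(13)+hi=6(78)=91
lo=0(13)+hi=5(40)=53
lo=0(13)+hi=4(38)=51
lo=0(13)+hi=3(30)=43
lo=1(15)+hi=3(30)=45
lo=2(25)+hi=3(30)=55

No pair found


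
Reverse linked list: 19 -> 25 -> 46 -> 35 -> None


Step 1: curr=19, set curr.next=prev(None) | reversed so far: 19
Step 2: curr=25, set curr.next=prev(19) | reversed so far: 25 -> 19
Step 3: curr=46, set curr.next=prev(25) | reversed so far: 46 -> 25 -> 19
Step 4: curr=35, set curr.next=prev(46) | reversed so far: 35 -> 46 -> 25 -> 19

35 -> 46 -> 25 -> 19 -> None


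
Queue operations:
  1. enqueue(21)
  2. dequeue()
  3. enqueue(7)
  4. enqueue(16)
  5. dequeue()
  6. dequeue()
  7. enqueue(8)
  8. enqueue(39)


enqueue(21) -> [21]
dequeue()->21, []
enqueue(7) -> [7]
enqueue(16) -> [7, 16]
dequeue()->7, [16]
dequeue()->16, []
enqueue(8) -> [8]
enqueue(39) -> [8, 39]

Final queue: [8, 39]


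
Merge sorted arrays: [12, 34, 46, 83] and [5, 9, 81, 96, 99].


Take 5 from B
Take 9 from B
Take 12 from A
Take 34 from A
Take 46 from A
Take 81 from B
Take 83 from A

Merged: [5, 9, 12, 34, 46, 81, 83, 96, 99]


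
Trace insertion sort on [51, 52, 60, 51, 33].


Initial: [51, 52, 60, 51, 33]
Insert 52: [51, 52, 60, 51, 33]
Insert 60: [51, 52, 60, 51, 33]
Insert 51: [51, 51, 52, 60, 33]
Insert 33: [33, 51, 51, 52, 60]

Sorted: [33, 51, 51, 52, 60]


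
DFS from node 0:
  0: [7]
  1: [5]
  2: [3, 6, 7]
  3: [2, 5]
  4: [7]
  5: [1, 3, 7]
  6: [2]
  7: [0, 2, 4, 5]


Visit 0, push [7]
Visit 7, push [5, 4, 2]
Visit 2, push [6, 3]
Visit 3, push [5]
Visit 5, push [1]
Visit 1, push []
Visit 6, push []
Visit 4, push []

DFS order: [0, 7, 2, 3, 5, 1, 6, 4]


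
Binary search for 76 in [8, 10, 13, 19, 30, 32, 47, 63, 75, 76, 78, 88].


Step 1: lo=0, hi=11, mid=5, val=32
Step 2: lo=6, hi=11, mid=8, val=75
Step 3: lo=9, hi=11, mid=10, val=78
Step 4: lo=9, hi=9, mid=9, val=76

Found at index 9


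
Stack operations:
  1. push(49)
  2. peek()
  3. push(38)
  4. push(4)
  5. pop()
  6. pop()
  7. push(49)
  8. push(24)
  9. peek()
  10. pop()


push(49) -> [49]
peek()->49
push(38) -> [49, 38]
push(4) -> [49, 38, 4]
pop()->4, [49, 38]
pop()->38, [49]
push(49) -> [49, 49]
push(24) -> [49, 49, 24]
peek()->24
pop()->24, [49, 49]

Final stack: [49, 49]


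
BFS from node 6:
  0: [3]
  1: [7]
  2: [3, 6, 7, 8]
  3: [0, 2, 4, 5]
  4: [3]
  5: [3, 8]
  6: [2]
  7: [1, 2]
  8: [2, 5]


Visit 6, enqueue [2]
Visit 2, enqueue [3, 7, 8]
Visit 3, enqueue [0, 4, 5]
Visit 7, enqueue [1]
Visit 8, enqueue []
Visit 0, enqueue []
Visit 4, enqueue []
Visit 5, enqueue []
Visit 1, enqueue []

BFS order: [6, 2, 3, 7, 8, 0, 4, 5, 1]


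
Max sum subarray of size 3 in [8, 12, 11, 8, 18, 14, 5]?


[0:3]: 31
[1:4]: 31
[2:5]: 37
[3:6]: 40
[4:7]: 37

Max: 40 at [3:6]


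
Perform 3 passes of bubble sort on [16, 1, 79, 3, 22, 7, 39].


Initial: [16, 1, 79, 3, 22, 7, 39]
Pass 1: [1, 16, 3, 22, 7, 39, 79] (5 swaps)
Pass 2: [1, 3, 16, 7, 22, 39, 79] (2 swaps)
Pass 3: [1, 3, 7, 16, 22, 39, 79] (1 swaps)

After 3 passes: [1, 3, 7, 16, 22, 39, 79]


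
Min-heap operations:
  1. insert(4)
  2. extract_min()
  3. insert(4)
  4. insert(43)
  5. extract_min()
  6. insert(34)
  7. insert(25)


insert(4) -> [4]
extract_min()->4, []
insert(4) -> [4]
insert(43) -> [4, 43]
extract_min()->4, [43]
insert(34) -> [34, 43]
insert(25) -> [25, 43, 34]

Final heap: [25, 43, 34]


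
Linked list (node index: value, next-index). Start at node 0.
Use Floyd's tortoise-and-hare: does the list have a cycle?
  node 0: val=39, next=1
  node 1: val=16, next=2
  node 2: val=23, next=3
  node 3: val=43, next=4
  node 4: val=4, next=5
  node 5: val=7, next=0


Floyd's tortoise (slow, +1) and hare (fast, +2):
  init: slow=0, fast=0
  step 1: slow=1, fast=2
  step 2: slow=2, fast=4
  step 3: slow=3, fast=0
  step 4: slow=4, fast=2
  step 5: slow=5, fast=4
  step 6: slow=0, fast=0
  slow == fast at node 0: cycle detected

Cycle: yes


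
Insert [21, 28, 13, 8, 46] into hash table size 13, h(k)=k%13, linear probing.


Insert 21: h=8 -> slot 8
Insert 28: h=2 -> slot 2
Insert 13: h=0 -> slot 0
Insert 8: h=8, 1 probes -> slot 9
Insert 46: h=7 -> slot 7

Table: [13, None, 28, None, None, None, None, 46, 21, 8, None, None, None]


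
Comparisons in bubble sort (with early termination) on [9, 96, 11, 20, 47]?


Algorithm: bubble sort (with early termination)
Input: [9, 96, 11, 20, 47]
Sorted: [9, 11, 20, 47, 96]

7


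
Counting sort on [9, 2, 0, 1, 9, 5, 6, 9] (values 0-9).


Input: [9, 2, 0, 1, 9, 5, 6, 9]
Counts: [1, 1, 1, 0, 0, 1, 1, 0, 0, 3]

Sorted: [0, 1, 2, 5, 6, 9, 9, 9]


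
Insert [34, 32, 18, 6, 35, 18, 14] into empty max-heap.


Insert 34: [34]
Insert 32: [34, 32]
Insert 18: [34, 32, 18]
Insert 6: [34, 32, 18, 6]
Insert 35: [35, 34, 18, 6, 32]
Insert 18: [35, 34, 18, 6, 32, 18]
Insert 14: [35, 34, 18, 6, 32, 18, 14]

Final heap: [35, 34, 18, 6, 32, 18, 14]


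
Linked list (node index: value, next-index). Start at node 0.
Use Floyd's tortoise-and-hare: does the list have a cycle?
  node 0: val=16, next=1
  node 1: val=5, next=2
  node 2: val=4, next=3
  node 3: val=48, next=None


Floyd's tortoise (slow, +1) and hare (fast, +2):
  init: slow=0, fast=0
  step 1: slow=1, fast=2
  step 2: fast 2->3->None, no cycle

Cycle: no


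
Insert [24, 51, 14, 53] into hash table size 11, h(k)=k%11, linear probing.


Insert 24: h=2 -> slot 2
Insert 51: h=7 -> slot 7
Insert 14: h=3 -> slot 3
Insert 53: h=9 -> slot 9

Table: [None, None, 24, 14, None, None, None, 51, None, 53, None]


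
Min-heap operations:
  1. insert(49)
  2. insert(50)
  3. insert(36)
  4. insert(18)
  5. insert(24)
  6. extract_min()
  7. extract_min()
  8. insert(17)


insert(49) -> [49]
insert(50) -> [49, 50]
insert(36) -> [36, 50, 49]
insert(18) -> [18, 36, 49, 50]
insert(24) -> [18, 24, 49, 50, 36]
extract_min()->18, [24, 36, 49, 50]
extract_min()->24, [36, 50, 49]
insert(17) -> [17, 36, 49, 50]

Final heap: [17, 36, 49, 50]


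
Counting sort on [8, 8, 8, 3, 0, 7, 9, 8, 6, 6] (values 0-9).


Input: [8, 8, 8, 3, 0, 7, 9, 8, 6, 6]
Counts: [1, 0, 0, 1, 0, 0, 2, 1, 4, 1]

Sorted: [0, 3, 6, 6, 7, 8, 8, 8, 8, 9]


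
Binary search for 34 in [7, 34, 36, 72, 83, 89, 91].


Step 1: lo=0, hi=6, mid=3, val=72
Step 2: lo=0, hi=2, mid=1, val=34

Found at index 1


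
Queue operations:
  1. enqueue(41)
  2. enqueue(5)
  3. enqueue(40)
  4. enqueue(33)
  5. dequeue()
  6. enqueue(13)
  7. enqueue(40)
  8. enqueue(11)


enqueue(41) -> [41]
enqueue(5) -> [41, 5]
enqueue(40) -> [41, 5, 40]
enqueue(33) -> [41, 5, 40, 33]
dequeue()->41, [5, 40, 33]
enqueue(13) -> [5, 40, 33, 13]
enqueue(40) -> [5, 40, 33, 13, 40]
enqueue(11) -> [5, 40, 33, 13, 40, 11]

Final queue: [5, 40, 33, 13, 40, 11]


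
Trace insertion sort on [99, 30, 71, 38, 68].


Initial: [99, 30, 71, 38, 68]
Insert 30: [30, 99, 71, 38, 68]
Insert 71: [30, 71, 99, 38, 68]
Insert 38: [30, 38, 71, 99, 68]
Insert 68: [30, 38, 68, 71, 99]

Sorted: [30, 38, 68, 71, 99]


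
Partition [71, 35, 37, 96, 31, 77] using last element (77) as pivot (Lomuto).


Pivot: 77
  71 <= 77: advance i (no swap)
  35 <= 77: advance i (no swap)
  37 <= 77: advance i (no swap)
  31 <= 77: swap -> [71, 35, 37, 31, 96, 77]
Place pivot at 4: [71, 35, 37, 31, 77, 96]

Partitioned: [71, 35, 37, 31, 77, 96]


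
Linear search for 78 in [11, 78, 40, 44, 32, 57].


i=0: 11!=78
i=1: 78==78 found!

Found at 1, 2 comps


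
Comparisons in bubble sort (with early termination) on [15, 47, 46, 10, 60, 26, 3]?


Algorithm: bubble sort (with early termination)
Input: [15, 47, 46, 10, 60, 26, 3]
Sorted: [3, 10, 15, 26, 46, 47, 60]

21


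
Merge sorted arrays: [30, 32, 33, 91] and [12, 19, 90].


Take 12 from B
Take 19 from B
Take 30 from A
Take 32 from A
Take 33 from A
Take 90 from B

Merged: [12, 19, 30, 32, 33, 90, 91]


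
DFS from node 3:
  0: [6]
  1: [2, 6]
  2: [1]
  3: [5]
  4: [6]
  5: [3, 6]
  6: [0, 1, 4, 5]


Visit 3, push [5]
Visit 5, push [6]
Visit 6, push [4, 1, 0]
Visit 0, push []
Visit 1, push [2]
Visit 2, push []
Visit 4, push []

DFS order: [3, 5, 6, 0, 1, 2, 4]


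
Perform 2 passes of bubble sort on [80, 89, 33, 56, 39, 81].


Initial: [80, 89, 33, 56, 39, 81]
Pass 1: [80, 33, 56, 39, 81, 89] (4 swaps)
Pass 2: [33, 56, 39, 80, 81, 89] (3 swaps)

After 2 passes: [33, 56, 39, 80, 81, 89]


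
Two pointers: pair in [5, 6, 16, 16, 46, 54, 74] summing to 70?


lo=0(5)+hi=6(74)=79
lo=0(5)+hi=5(54)=59
lo=1(6)+hi=5(54)=60
lo=2(16)+hi=5(54)=70

Yes: 16+54=70


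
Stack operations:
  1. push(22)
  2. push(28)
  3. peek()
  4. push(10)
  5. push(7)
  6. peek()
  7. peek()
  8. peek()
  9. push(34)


push(22) -> [22]
push(28) -> [22, 28]
peek()->28
push(10) -> [22, 28, 10]
push(7) -> [22, 28, 10, 7]
peek()->7
peek()->7
peek()->7
push(34) -> [22, 28, 10, 7, 34]

Final stack: [22, 28, 10, 7, 34]


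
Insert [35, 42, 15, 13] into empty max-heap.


Insert 35: [35]
Insert 42: [42, 35]
Insert 15: [42, 35, 15]
Insert 13: [42, 35, 15, 13]

Final heap: [42, 35, 15, 13]


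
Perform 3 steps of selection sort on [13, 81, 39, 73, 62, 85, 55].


Initial: [13, 81, 39, 73, 62, 85, 55]
Step 1: min=13 at 0
  Swap: [13, 81, 39, 73, 62, 85, 55]
Step 2: min=39 at 2
  Swap: [13, 39, 81, 73, 62, 85, 55]
Step 3: min=55 at 6
  Swap: [13, 39, 55, 73, 62, 85, 81]

After 3 steps: [13, 39, 55, 73, 62, 85, 81]


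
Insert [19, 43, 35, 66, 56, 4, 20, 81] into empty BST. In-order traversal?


Insert 19: root
Insert 43: R from 19
Insert 35: R from 19 -> L from 43
Insert 66: R from 19 -> R from 43
Insert 56: R from 19 -> R from 43 -> L from 66
Insert 4: L from 19
Insert 20: R from 19 -> L from 43 -> L from 35
Insert 81: R from 19 -> R from 43 -> R from 66

In-order: [4, 19, 20, 35, 43, 56, 66, 81]


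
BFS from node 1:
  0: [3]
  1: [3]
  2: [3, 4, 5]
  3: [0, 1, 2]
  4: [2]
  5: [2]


Visit 1, enqueue [3]
Visit 3, enqueue [0, 2]
Visit 0, enqueue []
Visit 2, enqueue [4, 5]
Visit 4, enqueue []
Visit 5, enqueue []

BFS order: [1, 3, 0, 2, 4, 5]
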